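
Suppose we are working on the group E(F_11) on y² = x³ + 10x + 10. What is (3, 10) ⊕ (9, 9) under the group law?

(3, 10) + (9, 9). λ = (9 - 10)/(9 - 3) ≡ 10/6 mod 11. 6⁻¹ ≡ 2 (mod 11), so λ ≡ 9.
  x = λ² - 3 - 9 = 81 - 12 ≡ 3; y = λ·(3 - 3) - 10 ≡ 1. → (3, 1)

(3, 1)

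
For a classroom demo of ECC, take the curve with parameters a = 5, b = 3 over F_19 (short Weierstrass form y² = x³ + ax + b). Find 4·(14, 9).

(5, 18)

Write Q = (14, 9).
Double-and-add on 4 = (100)₂. Start with Q = (14, 9) for the leading 1-bit.
double: tangent at (14, 9): λ = (3·14² + 5)/(2·9) ≡ 4/18. 18⁻¹ ≡ 18 (mod 19) since 18·18 = 324 ≡ 1, so λ ≡ 4·18 ≡ 15.
  x = λ² - 14 - 14 = 225 - 28 ≡ 7; y = λ·(14 - 7) - 9 ≡ 1. → (7, 1)
double: tangent at (7, 1): λ = (3·7² + 5)/(2·1) ≡ 0/2. 2⁻¹ ≡ 10 (mod 19), so λ ≡ 0·10 ≡ 0.
  x = λ² - 7 - 7 = 0 - 14 ≡ 5; y = λ·(7 - 5) - 1 ≡ 18. → (5, 18)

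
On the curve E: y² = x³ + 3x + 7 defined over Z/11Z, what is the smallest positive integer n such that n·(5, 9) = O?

5

2P: tangent at (5, 9): λ = (3·5² + 3)/(2·9) ≡ 1/7. 7⁻¹ ≡ 8 (mod 11) since 7·8 = 56 ≡ 1, so λ ≡ 1·8 ≡ 8.
  x = λ² - 5 - 5 = 64 - 10 ≡ 10; y = λ·(5 - 10) - 9 ≡ 6. → (10, 6)
3P: (10, 6) + (5, 9). λ = (9 - 6)/(5 - 10) ≡ 3/6 mod 11. 6⁻¹ ≡ 2 (mod 11) since 6·2 = 12 ≡ 1, so λ ≡ 6.
  x = λ² - 10 - 5 = 36 - 15 ≡ 10; y = λ·(10 - 10) - 6 ≡ 5. → (10, 5)
4P: (10, 5) + (5, 9). λ = (9 - 5)/(5 - 10) ≡ 4/6 mod 11. 6⁻¹ ≡ 2 (mod 11) since 6·2 = 12 ≡ 1, so λ ≡ 8.
  x = λ² - 10 - 5 = 64 - 15 ≡ 5; y = λ·(10 - 5) - 5 ≡ 2. → (5, 2)
5P: (5, 2) + (5, 9): same x and y₁ ≡ -y₂, so the sum is O.
5P = O, so the order is 5.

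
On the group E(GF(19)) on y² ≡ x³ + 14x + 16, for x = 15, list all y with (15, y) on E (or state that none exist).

x³ + 14x + 16 = 3601 ≡ 10 (mod 19).
10 is a non-residue mod 19; no y exists.

none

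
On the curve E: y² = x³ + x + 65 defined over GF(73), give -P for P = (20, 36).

(20, 37)

-(20, 36) = (20, -36 mod 73) = (20, 37).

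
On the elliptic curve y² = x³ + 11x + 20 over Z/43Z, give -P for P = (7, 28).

-(7, 28) = (7, -28 mod 43) = (7, 15).

(7, 15)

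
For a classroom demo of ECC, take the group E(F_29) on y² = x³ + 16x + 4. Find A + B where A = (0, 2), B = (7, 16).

(0, 2) + (7, 16). λ = (16 - 2)/(7 - 0) ≡ 14/7 mod 29. 7⁻¹ ≡ 25 (mod 29) since 7·25 = 175 ≡ 1, so λ ≡ 2.
  x = λ² - 0 - 7 = 4 - 7 ≡ 26; y = λ·(0 - 26) - 2 ≡ 4. → (26, 4)

(26, 4)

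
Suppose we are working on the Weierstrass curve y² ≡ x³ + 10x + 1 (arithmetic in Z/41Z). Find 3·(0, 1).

Write P = (0, 1).
Repeated addition: build up to 3P.
2P: tangent at (0, 1): λ = (3·0² + 10)/(2·1) ≡ 10/2. 2⁻¹ ≡ 21 (mod 41) since 2·21 = 42 ≡ 1, so λ ≡ 10·21 ≡ 5.
  x = λ² - 0 - 0 = 25 - 0 ≡ 25; y = λ·(0 - 25) - 1 ≡ 38. → (25, 38)
3P: (25, 38) + (0, 1). λ = (1 - 38)/(0 - 25) ≡ 4/16 mod 41. 16⁻¹ ≡ 18 (mod 41) since 16·18 = 288 ≡ 1, so λ ≡ 31.
  x = λ² - 25 - 0 = 961 - 25 ≡ 34; y = λ·(25 - 34) - 38 ≡ 11. → (34, 11)

(34, 11)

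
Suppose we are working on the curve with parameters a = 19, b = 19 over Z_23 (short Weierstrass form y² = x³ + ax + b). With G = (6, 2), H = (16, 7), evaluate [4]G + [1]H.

(14, 4)

First 4G:
Double-and-add on 4 = (100)₂. Start with G = (6, 2) for the leading 1-bit.
double: tangent at (6, 2): λ = (3·6² + 19)/(2·2) ≡ 12/4. 4⁻¹ ≡ 6 (mod 23), so λ ≡ 12·6 ≡ 3.
  x = λ² - 6 - 6 = 9 - 12 ≡ 20; y = λ·(6 - 20) - 2 ≡ 2. → (20, 2)
double: tangent at (20, 2): λ = (3·20² + 19)/(2·2) ≡ 0/4. 4⁻¹ ≡ 6 (mod 23) since 4·6 = 24 ≡ 1, so λ ≡ 0·6 ≡ 0.
  x = λ² - 20 - 20 = 0 - 40 ≡ 6; y = λ·(20 - 6) - 2 ≡ 21. → (6, 21)
4G = (6, 21).
Finally 4G + H:
(6, 21) + (16, 7). λ = (7 - 21)/(16 - 6) ≡ 9/10 mod 23. 10⁻¹ ≡ 7 (mod 23) since 10·7 = 70 ≡ 1, so λ ≡ 17.
  x = λ² - 6 - 16 = 289 - 22 ≡ 14; y = λ·(6 - 14) - 21 ≡ 4. → (14, 4)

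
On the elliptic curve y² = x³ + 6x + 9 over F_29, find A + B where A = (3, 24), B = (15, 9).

(18, 2)

(3, 24) + (15, 9). λ = (9 - 24)/(15 - 3) ≡ 14/12 mod 29. 12⁻¹ ≡ 17 (mod 29) since 12·17 = 204 ≡ 1, so λ ≡ 6.
  x = λ² - 3 - 15 = 36 - 18 ≡ 18; y = λ·(3 - 18) - 24 ≡ 2. → (18, 2)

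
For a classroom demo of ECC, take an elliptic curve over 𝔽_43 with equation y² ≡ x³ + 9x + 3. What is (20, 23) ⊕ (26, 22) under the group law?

(3, 10)

(20, 23) + (26, 22). λ = (22 - 23)/(26 - 20) ≡ 42/6 mod 43. 6⁻¹ ≡ 36 (mod 43), so λ ≡ 7.
  x = λ² - 20 - 26 = 49 - 46 ≡ 3; y = λ·(20 - 3) - 23 ≡ 10. → (3, 10)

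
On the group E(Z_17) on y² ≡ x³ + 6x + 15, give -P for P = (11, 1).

(11, 16)

-(11, 1) = (11, -1 mod 17) = (11, 16).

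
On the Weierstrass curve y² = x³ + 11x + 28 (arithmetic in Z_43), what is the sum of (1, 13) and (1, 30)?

The two points share x = 1 and their y-coordinates satisfy 13 + 30 ≡ 0 (mod 43), so they are inverses. Their sum is O.

O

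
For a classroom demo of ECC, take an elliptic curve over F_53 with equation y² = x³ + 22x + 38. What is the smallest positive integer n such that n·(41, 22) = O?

3

2P: tangent at (41, 22): λ = (3·41² + 22)/(2·22) ≡ 30/44. 44⁻¹ ≡ 47 (mod 53) since 44·47 = 2068 ≡ 1, so λ ≡ 30·47 ≡ 32.
  x = λ² - 41 - 41 = 1024 - 82 ≡ 41; y = λ·(41 - 41) - 22 ≡ 31. → (41, 31)
3P: (41, 31) + (41, 22): same x and y₁ ≡ -y₂, so the sum is O.
3P = O, so the order is 3.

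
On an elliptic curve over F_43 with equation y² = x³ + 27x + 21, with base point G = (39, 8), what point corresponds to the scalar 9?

Repeated addition: build up to 9G.
2G: tangent at (39, 8): λ = (3·39² + 27)/(2·8) ≡ 32/16. 16⁻¹ ≡ 35 (mod 43), so λ ≡ 32·35 ≡ 2.
  x = λ² - 39 - 39 = 4 - 78 ≡ 12; y = λ·(39 - 12) - 8 ≡ 3. → (12, 3)
3G: (12, 3) + (39, 8). λ = (8 - 3)/(39 - 12) ≡ 5/27 mod 43. 27⁻¹ ≡ 8 (mod 43) since 27·8 = 216 ≡ 1, so λ ≡ 40.
  x = λ² - 12 - 39 = 1600 - 51 ≡ 1; y = λ·(12 - 1) - 3 ≡ 7. → (1, 7)
4G: (1, 7) + (39, 8). λ = (8 - 7)/(39 - 1) ≡ 1/38 mod 43. 38⁻¹ ≡ 17 (mod 43), so λ ≡ 17.
  x = λ² - 1 - 39 = 289 - 40 ≡ 34; y = λ·(1 - 34) - 7 ≡ 34. → (34, 34)
5G: (34, 34) + (39, 8). λ = (8 - 34)/(39 - 34) ≡ 17/5 mod 43. 5⁻¹ ≡ 26 (mod 43), so λ ≡ 12.
  x = λ² - 34 - 39 = 144 - 73 ≡ 28; y = λ·(34 - 28) - 34 ≡ 38. → (28, 38)
6G: (28, 38) + (39, 8). λ = (8 - 38)/(39 - 28) ≡ 13/11 mod 43. 11⁻¹ ≡ 4 (mod 43) since 11·4 = 44 ≡ 1, so λ ≡ 9.
  x = λ² - 28 - 39 = 81 - 67 ≡ 14; y = λ·(28 - 14) - 38 ≡ 2. → (14, 2)
7G: (14, 2) + (39, 8). λ = (8 - 2)/(39 - 14) ≡ 6/25 mod 43. 25⁻¹ ≡ 31 (mod 43), so λ ≡ 14.
  x = λ² - 14 - 39 = 196 - 53 ≡ 14; y = λ·(14 - 14) - 2 ≡ 41. → (14, 41)
8G: (14, 41) + (39, 8). λ = (8 - 41)/(39 - 14) ≡ 10/25 mod 43. 25⁻¹ ≡ 31 (mod 43), so λ ≡ 9.
  x = λ² - 14 - 39 = 81 - 53 ≡ 28; y = λ·(14 - 28) - 41 ≡ 5. → (28, 5)
9G: (28, 5) + (39, 8). λ = (8 - 5)/(39 - 28) ≡ 3/11 mod 43. 11⁻¹ ≡ 4 (mod 43), so λ ≡ 12.
  x = λ² - 28 - 39 = 144 - 67 ≡ 34; y = λ·(28 - 34) - 5 ≡ 9. → (34, 9)

(34, 9)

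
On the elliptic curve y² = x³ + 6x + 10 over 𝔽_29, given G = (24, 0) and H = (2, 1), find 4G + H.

First 4G:
Repeated addition: build up to 4G.
2G: (24, 0) + (24, 0): same x and y₁ ≡ -y₂, so the sum is O.
3G: O + (24, 0) = (24, 0) (identity).
4G: (24, 0) + (24, 0): same x and y₁ ≡ -y₂, so the sum is O.
4G = O.
Finally 4G + H:
O + (2, 1) = (2, 1) (identity).

(2, 1)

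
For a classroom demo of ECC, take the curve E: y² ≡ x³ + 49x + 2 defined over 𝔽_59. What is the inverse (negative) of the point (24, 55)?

-(24, 55) = (24, -55 mod 59) = (24, 4).

(24, 4)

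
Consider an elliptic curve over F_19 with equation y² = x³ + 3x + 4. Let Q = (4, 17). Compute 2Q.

tangent at (4, 17): λ = (3·4² + 3)/(2·17) ≡ 13/15. 15⁻¹ ≡ 14 (mod 19) since 15·14 = 210 ≡ 1, so λ ≡ 13·14 ≡ 11.
  x = λ² - 4 - 4 = 121 - 8 ≡ 18; y = λ·(4 - 18) - 17 ≡ 0. → (18, 0)

(18, 0)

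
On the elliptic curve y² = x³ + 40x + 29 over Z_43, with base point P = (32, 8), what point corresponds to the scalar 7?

Double-and-add on 7 = (111)₂. Start with P = (32, 8) for the leading 1-bit.
double: tangent at (32, 8): λ = (3·32² + 40)/(2·8) ≡ 16/16. 16⁻¹ ≡ 35 (mod 43), so λ ≡ 16·35 ≡ 1.
  x = λ² - 32 - 32 = 1 - 64 ≡ 23; y = λ·(32 - 23) - 8 ≡ 1. → (23, 1)
add P: (23, 1) + (32, 8). λ = (8 - 1)/(32 - 23) ≡ 7/9 mod 43. 9⁻¹ ≡ 24 (mod 43) since 9·24 = 216 ≡ 1, so λ ≡ 39.
  x = λ² - 23 - 32 = 1521 - 55 ≡ 4; y = λ·(23 - 4) - 1 ≡ 9. → (4, 9)
double: tangent at (4, 9): λ = (3·4² + 40)/(2·9) ≡ 2/18. 18⁻¹ ≡ 12 (mod 43) since 18·12 = 216 ≡ 1, so λ ≡ 2·12 ≡ 24.
  x = λ² - 4 - 4 = 576 - 8 ≡ 9; y = λ·(4 - 9) - 9 ≡ 0. → (9, 0)
add P: (9, 0) + (32, 8). λ = (8 - 0)/(32 - 9) ≡ 8/23 mod 43. 23⁻¹ ≡ 15 (mod 43), so λ ≡ 34.
  x = λ² - 9 - 32 = 1156 - 41 ≡ 40; y = λ·(9 - 40) - 0 ≡ 21. → (40, 21)

(40, 21)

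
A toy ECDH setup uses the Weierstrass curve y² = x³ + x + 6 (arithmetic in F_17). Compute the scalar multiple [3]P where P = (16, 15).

(2, 13)

Repeated addition: build up to 3P.
2P: tangent at (16, 15): λ = (3·16² + 1)/(2·15) ≡ 4/13. 13⁻¹ ≡ 4 (mod 17), so λ ≡ 4·4 ≡ 16.
  x = λ² - 16 - 16 = 256 - 32 ≡ 3; y = λ·(16 - 3) - 15 ≡ 6. → (3, 6)
3P: (3, 6) + (16, 15). λ = (15 - 6)/(16 - 3) ≡ 9/13 mod 17. 13⁻¹ ≡ 4 (mod 17), so λ ≡ 2.
  x = λ² - 3 - 16 = 4 - 19 ≡ 2; y = λ·(3 - 2) - 6 ≡ 13. → (2, 13)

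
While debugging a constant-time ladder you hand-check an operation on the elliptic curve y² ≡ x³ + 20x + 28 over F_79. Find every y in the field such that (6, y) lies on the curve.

none

x³ + 20x + 28 = 364 ≡ 48 (mod 79).
48 is a non-residue mod 79; no y exists.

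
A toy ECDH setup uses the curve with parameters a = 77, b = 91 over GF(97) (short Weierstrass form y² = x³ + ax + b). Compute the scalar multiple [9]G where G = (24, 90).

Double-and-add on 9 = (1001)₂. Start with G = (24, 90) for the leading 1-bit.
double: tangent at (24, 90): λ = (3·24² + 77)/(2·90) ≡ 59/83. 83⁻¹ ≡ 90 (mod 97) since 83·90 = 7470 ≡ 1, so λ ≡ 59·90 ≡ 72.
  x = λ² - 24 - 24 = 5184 - 48 ≡ 92; y = λ·(24 - 92) - 90 ≡ 58. → (92, 58)
double: tangent at (92, 58): λ = (3·92² + 77)/(2·58) ≡ 55/19. 19⁻¹ ≡ 46 (mod 97), so λ ≡ 55·46 ≡ 8.
  x = λ² - 92 - 92 = 64 - 184 ≡ 74; y = λ·(92 - 74) - 58 ≡ 86. → (74, 86)
double: tangent at (74, 86): λ = (3·74² + 77)/(2·86) ≡ 15/75. 75⁻¹ ≡ 22 (mod 97), so λ ≡ 15·22 ≡ 39.
  x = λ² - 74 - 74 = 1521 - 148 ≡ 15; y = λ·(74 - 15) - 86 ≡ 81. → (15, 81)
add G: (15, 81) + (24, 90). λ = (90 - 81)/(24 - 15) ≡ 9/9 mod 97. 9⁻¹ ≡ 54 (mod 97), so λ ≡ 1.
  x = λ² - 15 - 24 = 1 - 39 ≡ 59; y = λ·(15 - 59) - 81 ≡ 69. → (59, 69)

(59, 69)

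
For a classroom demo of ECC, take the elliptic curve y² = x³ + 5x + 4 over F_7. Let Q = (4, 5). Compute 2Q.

tangent at (4, 5): λ = (3·4² + 5)/(2·5) ≡ 4/3. 3⁻¹ ≡ 5 (mod 7), so λ ≡ 4·5 ≡ 6.
  x = λ² - 4 - 4 = 36 - 8 ≡ 0; y = λ·(4 - 0) - 5 ≡ 5. → (0, 5)

(0, 5)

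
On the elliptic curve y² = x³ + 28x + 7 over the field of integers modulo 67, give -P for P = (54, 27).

-(54, 27) = (54, -27 mod 67) = (54, 40).

(54, 40)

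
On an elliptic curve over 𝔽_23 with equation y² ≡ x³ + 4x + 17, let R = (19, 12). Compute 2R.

tangent at (19, 12): λ = (3·19² + 4)/(2·12) ≡ 6/1. 1⁻¹ ≡ 1 (mod 23), so λ ≡ 6·1 ≡ 6.
  x = λ² - 19 - 19 = 36 - 38 ≡ 21; y = λ·(19 - 21) - 12 ≡ 22. → (21, 22)

(21, 22)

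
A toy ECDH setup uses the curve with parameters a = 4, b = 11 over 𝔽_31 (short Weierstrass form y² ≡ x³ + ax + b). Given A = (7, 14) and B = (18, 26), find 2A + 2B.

O

First 2A:
Repeated addition: build up to 2A.
2A: tangent at (7, 14): λ = (3·7² + 4)/(2·14) ≡ 27/28. 28⁻¹ ≡ 10 (mod 31) since 28·10 = 280 ≡ 1, so λ ≡ 27·10 ≡ 22.
  x = λ² - 7 - 7 = 484 - 14 ≡ 5; y = λ·(7 - 5) - 14 ≡ 30. → (5, 30)
2A = (5, 30).
Next 2B:
Repeated addition: build up to 2B.
2B: tangent at (18, 26): λ = (3·18² + 4)/(2·26) ≡ 15/21. 21⁻¹ ≡ 3 (mod 31) since 21·3 = 63 ≡ 1, so λ ≡ 15·3 ≡ 14.
  x = λ² - 18 - 18 = 196 - 36 ≡ 5; y = λ·(18 - 5) - 26 ≡ 1. → (5, 1)
2B = (5, 1).
Finally 2A + 2B:
(5, 30) + (5, 1): same x and y₁ ≡ -y₂, so the sum is ∞.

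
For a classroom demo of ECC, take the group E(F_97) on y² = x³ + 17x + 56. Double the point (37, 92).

tangent at (37, 92): λ = (3·37² + 17)/(2·92) ≡ 50/87. 87⁻¹ ≡ 29 (mod 97) since 87·29 = 2523 ≡ 1, so λ ≡ 50·29 ≡ 92.
  x = λ² - 37 - 37 = 8464 - 74 ≡ 48; y = λ·(37 - 48) - 92 ≡ 60. → (48, 60)

(48, 60)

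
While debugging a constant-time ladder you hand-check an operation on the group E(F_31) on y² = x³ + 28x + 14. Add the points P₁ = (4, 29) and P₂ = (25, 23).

(16, 1)

(4, 29) + (25, 23). λ = (23 - 29)/(25 - 4) ≡ 25/21 mod 31. 21⁻¹ ≡ 3 (mod 31), so λ ≡ 13.
  x = λ² - 4 - 25 = 169 - 29 ≡ 16; y = λ·(4 - 16) - 29 ≡ 1. → (16, 1)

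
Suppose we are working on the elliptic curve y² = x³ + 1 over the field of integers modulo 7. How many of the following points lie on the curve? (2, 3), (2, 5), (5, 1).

1

(2, 3): 3² ≡ 2, rhs ≡ 2 → on.
(2, 5): 5² ≡ 4, rhs ≡ 2 → off.
(5, 1): 1² ≡ 1, rhs ≡ 0 → off.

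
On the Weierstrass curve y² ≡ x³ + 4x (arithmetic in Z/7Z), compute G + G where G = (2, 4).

(0, 0)

tangent at (2, 4): λ = (3·2² + 4)/(2·4) ≡ 2/1. 1⁻¹ ≡ 1 (mod 7) since 1·1 = 1 ≡ 1, so λ ≡ 2·1 ≡ 2.
  x = λ² - 2 - 2 = 4 - 4 ≡ 0; y = λ·(2 - 0) - 4 ≡ 0. → (0, 0)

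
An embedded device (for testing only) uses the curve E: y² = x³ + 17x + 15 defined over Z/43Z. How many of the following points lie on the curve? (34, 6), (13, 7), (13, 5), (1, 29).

2

(34, 6): 6² ≡ 36, rhs ≡ 36 → on.
(13, 7): 7² ≡ 6, rhs ≡ 25 → off.
(13, 5): 5² ≡ 25, rhs ≡ 25 → on.
(1, 29): 29² ≡ 24, rhs ≡ 33 → off.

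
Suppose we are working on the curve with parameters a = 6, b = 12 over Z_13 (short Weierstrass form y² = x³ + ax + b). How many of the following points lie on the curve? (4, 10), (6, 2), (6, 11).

3

(4, 10): 10² ≡ 9, rhs ≡ 9 → on.
(6, 2): 2² ≡ 4, rhs ≡ 4 → on.
(6, 11): 11² ≡ 4, rhs ≡ 4 → on.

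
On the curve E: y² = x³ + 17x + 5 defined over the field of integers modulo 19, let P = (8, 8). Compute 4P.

Repeated addition: build up to 4P.
2P: tangent at (8, 8): λ = (3·8² + 17)/(2·8) ≡ 0/16. 16⁻¹ ≡ 6 (mod 19), so λ ≡ 0·6 ≡ 0.
  x = λ² - 8 - 8 = 0 - 16 ≡ 3; y = λ·(8 - 3) - 8 ≡ 11. → (3, 11)
3P: (3, 11) + (8, 8). λ = (8 - 11)/(8 - 3) ≡ 16/5 mod 19. 5⁻¹ ≡ 4 (mod 19), so λ ≡ 7.
  x = λ² - 3 - 8 = 49 - 11 ≡ 0; y = λ·(3 - 0) - 11 ≡ 10. → (0, 10)
4P: (0, 10) + (8, 8). λ = (8 - 10)/(8 - 0) ≡ 17/8 mod 19. 8⁻¹ ≡ 12 (mod 19) since 8·12 = 96 ≡ 1, so λ ≡ 14.
  x = λ² - 0 - 8 = 196 - 8 ≡ 17; y = λ·(0 - 17) - 10 ≡ 18. → (17, 18)

(17, 18)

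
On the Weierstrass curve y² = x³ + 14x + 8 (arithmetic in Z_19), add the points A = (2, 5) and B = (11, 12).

(12, 2)

(2, 5) + (11, 12). λ = (12 - 5)/(11 - 2) ≡ 7/9 mod 19. 9⁻¹ ≡ 17 (mod 19), so λ ≡ 5.
  x = λ² - 2 - 11 = 25 - 13 ≡ 12; y = λ·(2 - 12) - 5 ≡ 2. → (12, 2)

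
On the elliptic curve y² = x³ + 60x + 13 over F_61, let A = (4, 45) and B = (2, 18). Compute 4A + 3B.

(24, 37)

First 4A:
Repeated addition: build up to 4A.
2A: tangent at (4, 45): λ = (3·4² + 60)/(2·45) ≡ 47/29. 29⁻¹ ≡ 40 (mod 61) since 29·40 = 1160 ≡ 1, so λ ≡ 47·40 ≡ 50.
  x = λ² - 4 - 4 = 2500 - 8 ≡ 52; y = λ·(4 - 52) - 45 ≡ 56. → (52, 56)
3A: (52, 56) + (4, 45). λ = (45 - 56)/(4 - 52) ≡ 50/13 mod 61. 13⁻¹ ≡ 47 (mod 61), so λ ≡ 32.
  x = λ² - 52 - 4 = 1024 - 56 ≡ 53; y = λ·(52 - 53) - 56 ≡ 34. → (53, 34)
4A: (53, 34) + (4, 45). λ = (45 - 34)/(4 - 53) ≡ 11/12 mod 61. 12⁻¹ ≡ 56 (mod 61) since 12·56 = 672 ≡ 1, so λ ≡ 6.
  x = λ² - 53 - 4 = 36 - 57 ≡ 40; y = λ·(53 - 40) - 34 ≡ 44. → (40, 44)
4A = (40, 44).
Next 3B:
Repeated addition: build up to 3B.
2B: tangent at (2, 18): λ = (3·2² + 60)/(2·18) ≡ 11/36. 36⁻¹ ≡ 39 (mod 61), so λ ≡ 11·39 ≡ 2.
  x = λ² - 2 - 2 = 4 - 4 ≡ 0; y = λ·(2 - 0) - 18 ≡ 47. → (0, 47)
3B: (0, 47) + (2, 18). λ = (18 - 47)/(2 - 0) ≡ 32/2 mod 61. 2⁻¹ ≡ 31 (mod 61) since 2·31 = 62 ≡ 1, so λ ≡ 16.
  x = λ² - 0 - 2 = 256 - 2 ≡ 10; y = λ·(0 - 10) - 47 ≡ 37. → (10, 37)
3B = (10, 37).
Finally 4A + 3B:
(40, 44) + (10, 37). λ = (37 - 44)/(10 - 40) ≡ 54/31 mod 61. 31⁻¹ ≡ 2 (mod 61), so λ ≡ 47.
  x = λ² - 40 - 10 = 2209 - 50 ≡ 24; y = λ·(40 - 24) - 44 ≡ 37. → (24, 37)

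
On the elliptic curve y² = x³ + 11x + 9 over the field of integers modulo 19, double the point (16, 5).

tangent at (16, 5): λ = (3·16² + 11)/(2·5) ≡ 0/10. 10⁻¹ ≡ 2 (mod 19) since 10·2 = 20 ≡ 1, so λ ≡ 0·2 ≡ 0.
  x = λ² - 16 - 16 = 0 - 32 ≡ 6; y = λ·(16 - 6) - 5 ≡ 14. → (6, 14)

(6, 14)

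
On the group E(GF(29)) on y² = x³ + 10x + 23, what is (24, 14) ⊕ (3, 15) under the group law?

(7, 28)

(24, 14) + (3, 15). λ = (15 - 14)/(3 - 24) ≡ 1/8 mod 29. 8⁻¹ ≡ 11 (mod 29), so λ ≡ 11.
  x = λ² - 24 - 3 = 121 - 27 ≡ 7; y = λ·(24 - 7) - 14 ≡ 28. → (7, 28)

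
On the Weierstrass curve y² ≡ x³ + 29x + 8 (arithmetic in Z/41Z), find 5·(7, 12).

Write P = (7, 12).
Double-and-add on 5 = (101)₂. Start with P = (7, 12) for the leading 1-bit.
double: tangent at (7, 12): λ = (3·7² + 29)/(2·12) ≡ 12/24. 24⁻¹ ≡ 12 (mod 41) since 24·12 = 288 ≡ 1, so λ ≡ 12·12 ≡ 21.
  x = λ² - 7 - 7 = 441 - 14 ≡ 17; y = λ·(7 - 17) - 12 ≡ 24. → (17, 24)
double: tangent at (17, 24): λ = (3·17² + 29)/(2·24) ≡ 35/7. 7⁻¹ ≡ 6 (mod 41), so λ ≡ 35·6 ≡ 5.
  x = λ² - 17 - 17 = 25 - 34 ≡ 32; y = λ·(17 - 32) - 24 ≡ 24. → (32, 24)
add P: (32, 24) + (7, 12). λ = (12 - 24)/(7 - 32) ≡ 29/16 mod 41. 16⁻¹ ≡ 18 (mod 41), so λ ≡ 30.
  x = λ² - 32 - 7 = 900 - 39 ≡ 0; y = λ·(32 - 0) - 24 ≡ 34. → (0, 34)

(0, 34)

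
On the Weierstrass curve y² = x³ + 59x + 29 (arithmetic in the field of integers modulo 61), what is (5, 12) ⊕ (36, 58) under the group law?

(5, 49)

(5, 12) + (36, 58). λ = (58 - 12)/(36 - 5) ≡ 46/31 mod 61. 31⁻¹ ≡ 2 (mod 61) since 31·2 = 62 ≡ 1, so λ ≡ 31.
  x = λ² - 5 - 36 = 961 - 41 ≡ 5; y = λ·(5 - 5) - 12 ≡ 49. → (5, 49)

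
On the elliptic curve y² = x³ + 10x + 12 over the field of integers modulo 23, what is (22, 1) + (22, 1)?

(4, 1)

tangent at (22, 1): λ = (3·22² + 10)/(2·1) ≡ 13/2. 2⁻¹ ≡ 12 (mod 23) since 2·12 = 24 ≡ 1, so λ ≡ 13·12 ≡ 18.
  x = λ² - 22 - 22 = 324 - 44 ≡ 4; y = λ·(22 - 4) - 1 ≡ 1. → (4, 1)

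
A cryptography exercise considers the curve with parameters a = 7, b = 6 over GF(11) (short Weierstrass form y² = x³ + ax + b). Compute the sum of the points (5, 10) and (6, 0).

(5, 10) + (6, 0). λ = (0 - 10)/(6 - 5) ≡ 1/1 mod 11. 1⁻¹ ≡ 1 (mod 11) since 1·1 = 1 ≡ 1, so λ ≡ 1.
  x = λ² - 5 - 6 = 1 - 11 ≡ 1; y = λ·(5 - 1) - 10 ≡ 5. → (1, 5)

(1, 5)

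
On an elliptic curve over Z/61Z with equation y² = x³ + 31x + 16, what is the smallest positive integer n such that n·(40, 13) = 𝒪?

4

2P: tangent at (40, 13): λ = (3·40² + 31)/(2·13) ≡ 12/26. 26⁻¹ ≡ 54 (mod 61) since 26·54 = 1404 ≡ 1, so λ ≡ 12·54 ≡ 38.
  x = λ² - 40 - 40 = 1444 - 80 ≡ 22; y = λ·(40 - 22) - 13 ≡ 0. → (22, 0)
3P: (22, 0) + (40, 13). λ = (13 - 0)/(40 - 22) ≡ 13/18 mod 61. 18⁻¹ ≡ 17 (mod 61), so λ ≡ 38.
  x = λ² - 22 - 40 = 1444 - 62 ≡ 40; y = λ·(22 - 40) - 0 ≡ 48. → (40, 48)
4P: (40, 48) + (40, 13): same x and y₁ ≡ -y₂, so the sum is 𝒪.
4P = 𝒪, so the order is 4.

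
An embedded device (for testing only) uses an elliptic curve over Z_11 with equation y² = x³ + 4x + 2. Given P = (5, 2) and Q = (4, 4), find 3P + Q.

(5, 9)

First 3P:
Repeated addition: build up to 3P.
2P: tangent at (5, 2): λ = (3·5² + 4)/(2·2) ≡ 2/4. 4⁻¹ ≡ 3 (mod 11) since 4·3 = 12 ≡ 1, so λ ≡ 2·3 ≡ 6.
  x = λ² - 5 - 5 = 36 - 10 ≡ 4; y = λ·(5 - 4) - 2 ≡ 4. → (4, 4)
3P: (4, 4) + (5, 2). λ = (2 - 4)/(5 - 4) ≡ 9/1 mod 11. 1⁻¹ ≡ 1 (mod 11), so λ ≡ 9.
  x = λ² - 4 - 5 = 81 - 9 ≡ 6; y = λ·(4 - 6) - 4 ≡ 0. → (6, 0)
3P = (6, 0).
Finally 3P + Q:
(6, 0) + (4, 4). λ = (4 - 0)/(4 - 6) ≡ 4/9 mod 11. 9⁻¹ ≡ 5 (mod 11) since 9·5 = 45 ≡ 1, so λ ≡ 9.
  x = λ² - 6 - 4 = 81 - 10 ≡ 5; y = λ·(6 - 5) - 0 ≡ 9. → (5, 9)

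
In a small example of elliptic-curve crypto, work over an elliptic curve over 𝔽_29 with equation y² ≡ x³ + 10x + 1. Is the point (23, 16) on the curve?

y² = 16² ≡ 24; x³ + 10x + 1 = 12398 ≡ 15 (mod 29). 24 ≠ 15.

no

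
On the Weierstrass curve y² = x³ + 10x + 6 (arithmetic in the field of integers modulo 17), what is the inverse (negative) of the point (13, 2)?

(13, 15)

-(13, 2) = (13, -2 mod 17) = (13, 15).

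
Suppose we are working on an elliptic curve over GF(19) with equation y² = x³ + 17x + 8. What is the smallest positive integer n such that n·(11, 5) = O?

2P: tangent at (11, 5): λ = (3·11² + 17)/(2·5) ≡ 0/10. 10⁻¹ ≡ 2 (mod 19), so λ ≡ 0·2 ≡ 0.
  x = λ² - 11 - 11 = 0 - 22 ≡ 16; y = λ·(11 - 16) - 5 ≡ 14. → (16, 14)
3P: (16, 14) + (11, 5). λ = (5 - 14)/(11 - 16) ≡ 10/14 mod 19. 14⁻¹ ≡ 15 (mod 19), so λ ≡ 17.
  x = λ² - 16 - 11 = 289 - 27 ≡ 15; y = λ·(16 - 15) - 14 ≡ 3. → (15, 3)
4P: (15, 3) + (11, 5). λ = (5 - 3)/(11 - 15) ≡ 2/15 mod 19. 15⁻¹ ≡ 14 (mod 19) since 15·14 = 210 ≡ 1, so λ ≡ 9.
  x = λ² - 15 - 11 = 81 - 26 ≡ 17; y = λ·(15 - 17) - 3 ≡ 17. → (17, 17)
5P: (17, 17) + (11, 5). λ = (5 - 17)/(11 - 17) ≡ 7/13 mod 19. 13⁻¹ ≡ 3 (mod 19), so λ ≡ 2.
  x = λ² - 17 - 11 = 4 - 28 ≡ 14; y = λ·(17 - 14) - 17 ≡ 8. → (14, 8)
6P: (14, 8) + (11, 5). λ = (5 - 8)/(11 - 14) ≡ 16/16 mod 19. 16⁻¹ ≡ 6 (mod 19), so λ ≡ 1.
  x = λ² - 14 - 11 = 1 - 25 ≡ 14; y = λ·(14 - 14) - 8 ≡ 11. → (14, 11)
7P: (14, 11) + (11, 5). λ = (5 - 11)/(11 - 14) ≡ 13/16 mod 19. 16⁻¹ ≡ 6 (mod 19) since 16·6 = 96 ≡ 1, so λ ≡ 2.
  x = λ² - 14 - 11 = 4 - 25 ≡ 17; y = λ·(14 - 17) - 11 ≡ 2. → (17, 2)
8P: (17, 2) + (11, 5). λ = (5 - 2)/(11 - 17) ≡ 3/13 mod 19. 13⁻¹ ≡ 3 (mod 19) since 13·3 = 39 ≡ 1, so λ ≡ 9.
  x = λ² - 17 - 11 = 81 - 28 ≡ 15; y = λ·(17 - 15) - 2 ≡ 16. → (15, 16)
9P: (15, 16) + (11, 5). λ = (5 - 16)/(11 - 15) ≡ 8/15 mod 19. 15⁻¹ ≡ 14 (mod 19), so λ ≡ 17.
  x = λ² - 15 - 11 = 289 - 26 ≡ 16; y = λ·(15 - 16) - 16 ≡ 5. → (16, 5)
10P: (16, 5) + (11, 5). λ = (5 - 5)/(11 - 16) ≡ 0/14 mod 19. 14⁻¹ ≡ 15 (mod 19), so λ ≡ 0.
  x = λ² - 16 - 11 = 0 - 27 ≡ 11; y = λ·(16 - 11) - 5 ≡ 14. → (11, 14)
11P: (11, 14) + (11, 5): same x and y₁ ≡ -y₂, so the sum is O.
11P = O, so the order is 11.

11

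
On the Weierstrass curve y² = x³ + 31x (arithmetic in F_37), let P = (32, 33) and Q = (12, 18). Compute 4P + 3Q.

(4, 15)

First 4P:
Repeated addition: build up to 4P.
2P: tangent at (32, 33): λ = (3·32² + 31)/(2·33) ≡ 32/29. 29⁻¹ ≡ 23 (mod 37), so λ ≡ 32·23 ≡ 33.
  x = λ² - 32 - 32 = 1089 - 64 ≡ 26; y = λ·(32 - 26) - 33 ≡ 17. → (26, 17)
3P: (26, 17) + (32, 33). λ = (33 - 17)/(32 - 26) ≡ 16/6 mod 37. 6⁻¹ ≡ 31 (mod 37) since 6·31 = 186 ≡ 1, so λ ≡ 15.
  x = λ² - 26 - 32 = 225 - 58 ≡ 19; y = λ·(26 - 19) - 17 ≡ 14. → (19, 14)
4P: (19, 14) + (32, 33). λ = (33 - 14)/(32 - 19) ≡ 19/13 mod 37. 13⁻¹ ≡ 20 (mod 37) since 13·20 = 260 ≡ 1, so λ ≡ 10.
  x = λ² - 19 - 32 = 100 - 51 ≡ 12; y = λ·(19 - 12) - 14 ≡ 19. → (12, 19)
4P = (12, 19).
Next 3Q:
Repeated addition: build up to 3Q.
2Q: tangent at (12, 18): λ = (3·12² + 31)/(2·18) ≡ 19/36. 36⁻¹ ≡ 36 (mod 37) since 36·36 = 1296 ≡ 1, so λ ≡ 19·36 ≡ 18.
  x = λ² - 12 - 12 = 324 - 24 ≡ 4; y = λ·(12 - 4) - 18 ≡ 15. → (4, 15)
3Q: (4, 15) + (12, 18). λ = (18 - 15)/(12 - 4) ≡ 3/8 mod 37. 8⁻¹ ≡ 14 (mod 37), so λ ≡ 5.
  x = λ² - 4 - 12 = 25 - 16 ≡ 9; y = λ·(4 - 9) - 15 ≡ 34. → (9, 34)
3Q = (9, 34).
Finally 4P + 3Q:
(12, 19) + (9, 34). λ = (34 - 19)/(9 - 12) ≡ 15/34 mod 37. 34⁻¹ ≡ 12 (mod 37), so λ ≡ 32.
  x = λ² - 12 - 9 = 1024 - 21 ≡ 4; y = λ·(12 - 4) - 19 ≡ 15. → (4, 15)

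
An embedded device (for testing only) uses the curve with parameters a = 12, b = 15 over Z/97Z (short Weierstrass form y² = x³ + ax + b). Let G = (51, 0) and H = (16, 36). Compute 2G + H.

First 2G:
Repeated addition: build up to 2G.
2G: (51, 0) + (51, 0): same x and y₁ ≡ -y₂, so the sum is ∞.
2G = ∞.
Finally 2G + H:
∞ + (16, 36) = (16, 36) (identity).

(16, 36)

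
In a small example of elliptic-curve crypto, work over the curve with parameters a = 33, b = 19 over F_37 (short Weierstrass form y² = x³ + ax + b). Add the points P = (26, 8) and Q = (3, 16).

(34, 35)

(26, 8) + (3, 16). λ = (16 - 8)/(3 - 26) ≡ 8/14 mod 37. 14⁻¹ ≡ 8 (mod 37) since 14·8 = 112 ≡ 1, so λ ≡ 27.
  x = λ² - 26 - 3 = 729 - 29 ≡ 34; y = λ·(26 - 34) - 8 ≡ 35. → (34, 35)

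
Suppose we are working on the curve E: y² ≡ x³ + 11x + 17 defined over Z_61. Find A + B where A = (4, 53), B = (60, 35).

(49, 29)

(4, 53) + (60, 35). λ = (35 - 53)/(60 - 4) ≡ 43/56 mod 61. 56⁻¹ ≡ 12 (mod 61), so λ ≡ 28.
  x = λ² - 4 - 60 = 784 - 64 ≡ 49; y = λ·(4 - 49) - 53 ≡ 29. → (49, 29)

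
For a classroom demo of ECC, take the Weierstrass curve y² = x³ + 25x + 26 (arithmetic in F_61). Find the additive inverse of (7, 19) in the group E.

-(7, 19) = (7, -19 mod 61) = (7, 42).

(7, 42)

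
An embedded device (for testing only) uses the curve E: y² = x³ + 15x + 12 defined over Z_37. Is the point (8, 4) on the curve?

y² = 4² ≡ 16; x³ + 15x + 12 = 644 ≡ 15 (mod 37). 16 ≠ 15.

no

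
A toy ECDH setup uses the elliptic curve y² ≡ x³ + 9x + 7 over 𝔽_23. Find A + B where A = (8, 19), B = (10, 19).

(8, 19) + (10, 19). λ = (19 - 19)/(10 - 8) ≡ 0/2 mod 23. 2⁻¹ ≡ 12 (mod 23), so λ ≡ 0.
  x = λ² - 8 - 10 = 0 - 18 ≡ 5; y = λ·(8 - 5) - 19 ≡ 4. → (5, 4)

(5, 4)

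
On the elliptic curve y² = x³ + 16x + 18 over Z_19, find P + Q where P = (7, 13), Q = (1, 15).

(9, 13)

(7, 13) + (1, 15). λ = (15 - 13)/(1 - 7) ≡ 2/13 mod 19. 13⁻¹ ≡ 3 (mod 19) since 13·3 = 39 ≡ 1, so λ ≡ 6.
  x = λ² - 7 - 1 = 36 - 8 ≡ 9; y = λ·(7 - 9) - 13 ≡ 13. → (9, 13)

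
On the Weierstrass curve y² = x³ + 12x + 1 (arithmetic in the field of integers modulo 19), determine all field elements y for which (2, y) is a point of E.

none

x³ + 12x + 1 = 33 ≡ 14 (mod 19).
14 is a non-residue mod 19; no y exists.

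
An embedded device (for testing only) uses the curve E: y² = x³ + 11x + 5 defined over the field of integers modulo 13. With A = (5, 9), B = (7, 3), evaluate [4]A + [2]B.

(6, 1)

First 4A:
Double-and-add on 4 = (100)₂. Start with A = (5, 9) for the leading 1-bit.
double: tangent at (5, 9): λ = (3·5² + 11)/(2·9) ≡ 8/5. 5⁻¹ ≡ 8 (mod 13), so λ ≡ 8·8 ≡ 12.
  x = λ² - 5 - 5 = 144 - 10 ≡ 4; y = λ·(5 - 4) - 9 ≡ 3. → (4, 3)
double: tangent at (4, 3): λ = (3·4² + 11)/(2·3) ≡ 7/6. 6⁻¹ ≡ 11 (mod 13), so λ ≡ 7·11 ≡ 12.
  x = λ² - 4 - 4 = 144 - 8 ≡ 6; y = λ·(4 - 6) - 3 ≡ 12. → (6, 12)
4A = (6, 12).
Next 2B:
Repeated addition: build up to 2B.
2B: tangent at (7, 3): λ = (3·7² + 11)/(2·3) ≡ 2/6. 6⁻¹ ≡ 11 (mod 13), so λ ≡ 2·11 ≡ 9.
  x = λ² - 7 - 7 = 81 - 14 ≡ 2; y = λ·(7 - 2) - 3 ≡ 3. → (2, 3)
2B = (2, 3).
Finally 4A + 2B:
(6, 12) + (2, 3). λ = (3 - 12)/(2 - 6) ≡ 4/9 mod 13. 9⁻¹ ≡ 3 (mod 13), so λ ≡ 12.
  x = λ² - 6 - 2 = 144 - 8 ≡ 6; y = λ·(6 - 6) - 12 ≡ 1. → (6, 1)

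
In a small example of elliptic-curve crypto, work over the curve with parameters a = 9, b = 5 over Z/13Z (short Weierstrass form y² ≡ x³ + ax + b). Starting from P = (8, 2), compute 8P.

(8, 11)

Double-and-add on 8 = (1000)₂. Start with P = (8, 2) for the leading 1-bit.
double: tangent at (8, 2): λ = (3·8² + 9)/(2·2) ≡ 6/4. 4⁻¹ ≡ 10 (mod 13), so λ ≡ 6·10 ≡ 8.
  x = λ² - 8 - 8 = 64 - 16 ≡ 9; y = λ·(8 - 9) - 2 ≡ 3. → (9, 3)
double: tangent at (9, 3): λ = (3·9² + 9)/(2·3) ≡ 5/6. 6⁻¹ ≡ 11 (mod 13) since 6·11 = 66 ≡ 1, so λ ≡ 5·11 ≡ 3.
  x = λ² - 9 - 9 = 9 - 18 ≡ 4; y = λ·(9 - 4) - 3 ≡ 12. → (4, 12)
double: tangent at (4, 12): λ = (3·4² + 9)/(2·12) ≡ 5/11. 11⁻¹ ≡ 6 (mod 13), so λ ≡ 5·6 ≡ 4.
  x = λ² - 4 - 4 = 16 - 8 ≡ 8; y = λ·(4 - 8) - 12 ≡ 11. → (8, 11)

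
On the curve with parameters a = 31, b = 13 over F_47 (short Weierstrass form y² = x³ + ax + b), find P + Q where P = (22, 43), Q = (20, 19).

(8, 31)

(22, 43) + (20, 19). λ = (19 - 43)/(20 - 22) ≡ 23/45 mod 47. 45⁻¹ ≡ 23 (mod 47) since 45·23 = 1035 ≡ 1, so λ ≡ 12.
  x = λ² - 22 - 20 = 144 - 42 ≡ 8; y = λ·(22 - 8) - 43 ≡ 31. → (8, 31)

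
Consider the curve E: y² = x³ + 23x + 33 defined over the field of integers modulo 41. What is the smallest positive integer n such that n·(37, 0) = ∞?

2

2P: (37, 0) + (37, 0): same x and y₁ ≡ -y₂, so the sum is ∞.
2P = ∞, so the order is 2.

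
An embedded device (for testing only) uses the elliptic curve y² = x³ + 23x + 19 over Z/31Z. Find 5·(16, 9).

Write P = (16, 9).
Repeated addition: build up to 5P.
2P: tangent at (16, 9): λ = (3·16² + 23)/(2·9) ≡ 16/18. 18⁻¹ ≡ 19 (mod 31), so λ ≡ 16·19 ≡ 25.
  x = λ² - 16 - 16 = 625 - 32 ≡ 4; y = λ·(16 - 4) - 9 ≡ 12. → (4, 12)
3P: (4, 12) + (16, 9). λ = (9 - 12)/(16 - 4) ≡ 28/12 mod 31. 12⁻¹ ≡ 13 (mod 31), so λ ≡ 23.
  x = λ² - 4 - 16 = 529 - 20 ≡ 13; y = λ·(4 - 13) - 12 ≡ 29. → (13, 29)
4P: (13, 29) + (16, 9). λ = (9 - 29)/(16 - 13) ≡ 11/3 mod 31. 3⁻¹ ≡ 21 (mod 31) since 3·21 = 63 ≡ 1, so λ ≡ 14.
  x = λ² - 13 - 16 = 196 - 29 ≡ 12; y = λ·(13 - 12) - 29 ≡ 16. → (12, 16)
5P: (12, 16) + (16, 9). λ = (9 - 16)/(16 - 12) ≡ 24/4 mod 31. 4⁻¹ ≡ 8 (mod 31) since 4·8 = 32 ≡ 1, so λ ≡ 6.
  x = λ² - 12 - 16 = 36 - 28 ≡ 8; y = λ·(12 - 8) - 16 ≡ 8. → (8, 8)

(8, 8)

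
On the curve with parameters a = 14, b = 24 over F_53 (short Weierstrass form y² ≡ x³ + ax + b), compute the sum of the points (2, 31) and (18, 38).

(4, 41)

(2, 31) + (18, 38). λ = (38 - 31)/(18 - 2) ≡ 7/16 mod 53. 16⁻¹ ≡ 10 (mod 53) since 16·10 = 160 ≡ 1, so λ ≡ 17.
  x = λ² - 2 - 18 = 289 - 20 ≡ 4; y = λ·(2 - 4) - 31 ≡ 41. → (4, 41)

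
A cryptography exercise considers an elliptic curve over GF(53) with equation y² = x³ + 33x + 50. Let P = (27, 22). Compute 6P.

Double-and-add on 6 = (110)₂. Start with P = (27, 22) for the leading 1-bit.
double: tangent at (27, 22): λ = (3·27² + 33)/(2·22) ≡ 47/44. 44⁻¹ ≡ 47 (mod 53) since 44·47 = 2068 ≡ 1, so λ ≡ 47·47 ≡ 36.
  x = λ² - 27 - 27 = 1296 - 54 ≡ 23; y = λ·(27 - 23) - 22 ≡ 16. → (23, 16)
add P: (23, 16) + (27, 22). λ = (22 - 16)/(27 - 23) ≡ 6/4 mod 53. 4⁻¹ ≡ 40 (mod 53), so λ ≡ 28.
  x = λ² - 23 - 27 = 784 - 50 ≡ 45; y = λ·(23 - 45) - 16 ≡ 4. → (45, 4)
double: tangent at (45, 4): λ = (3·45² + 33)/(2·4) ≡ 13/8. 8⁻¹ ≡ 20 (mod 53), so λ ≡ 13·20 ≡ 48.
  x = λ² - 45 - 45 = 2304 - 90 ≡ 41; y = λ·(45 - 41) - 4 ≡ 29. → (41, 29)

(41, 29)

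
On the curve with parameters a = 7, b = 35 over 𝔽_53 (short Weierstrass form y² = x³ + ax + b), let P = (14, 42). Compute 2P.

(38, 0)

tangent at (14, 42): λ = (3·14² + 7)/(2·42) ≡ 12/31. 31⁻¹ ≡ 12 (mod 53), so λ ≡ 12·12 ≡ 38.
  x = λ² - 14 - 14 = 1444 - 28 ≡ 38; y = λ·(14 - 38) - 42 ≡ 0. → (38, 0)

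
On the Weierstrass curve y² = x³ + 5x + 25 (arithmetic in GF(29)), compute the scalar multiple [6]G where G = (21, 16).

(4, 14)

Repeated addition: build up to 6G.
2G: tangent at (21, 16): λ = (3·21² + 5)/(2·16) ≡ 23/3. 3⁻¹ ≡ 10 (mod 29) since 3·10 = 30 ≡ 1, so λ ≡ 23·10 ≡ 27.
  x = λ² - 21 - 21 = 729 - 42 ≡ 20; y = λ·(21 - 20) - 16 ≡ 11. → (20, 11)
3G: (20, 11) + (21, 16). λ = (16 - 11)/(21 - 20) ≡ 5/1 mod 29. 1⁻¹ ≡ 1 (mod 29) since 1·1 = 1 ≡ 1, so λ ≡ 5.
  x = λ² - 20 - 21 = 25 - 41 ≡ 13; y = λ·(20 - 13) - 11 ≡ 24. → (13, 24)
4G: (13, 24) + (21, 16). λ = (16 - 24)/(21 - 13) ≡ 21/8 mod 29. 8⁻¹ ≡ 11 (mod 29) since 8·11 = 88 ≡ 1, so λ ≡ 28.
  x = λ² - 13 - 21 = 784 - 34 ≡ 25; y = λ·(13 - 25) - 24 ≡ 17. → (25, 17)
5G: (25, 17) + (21, 16). λ = (16 - 17)/(21 - 25) ≡ 28/25 mod 29. 25⁻¹ ≡ 7 (mod 29), so λ ≡ 22.
  x = λ² - 25 - 21 = 484 - 46 ≡ 3; y = λ·(25 - 3) - 17 ≡ 3. → (3, 3)
6G: (3, 3) + (21, 16). λ = (16 - 3)/(21 - 3) ≡ 13/18 mod 29. 18⁻¹ ≡ 21 (mod 29), so λ ≡ 12.
  x = λ² - 3 - 21 = 144 - 24 ≡ 4; y = λ·(3 - 4) - 3 ≡ 14. → (4, 14)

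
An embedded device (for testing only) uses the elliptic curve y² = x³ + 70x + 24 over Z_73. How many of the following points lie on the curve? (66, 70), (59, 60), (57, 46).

(66, 70): 70² ≡ 9, rhs ≡ 67 → off.
(59, 60): 60² ≡ 23, rhs ≡ 23 → on.
(57, 46): 46² ≡ 72, rhs ≡ 64 → off.

1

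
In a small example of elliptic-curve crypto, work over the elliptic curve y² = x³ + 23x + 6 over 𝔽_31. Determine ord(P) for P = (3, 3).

8

2P: tangent at (3, 3): λ = (3·3² + 23)/(2·3) ≡ 19/6. 6⁻¹ ≡ 26 (mod 31) since 6·26 = 156 ≡ 1, so λ ≡ 19·26 ≡ 29.
  x = λ² - 3 - 3 = 841 - 6 ≡ 29; y = λ·(3 - 29) - 3 ≡ 18. → (29, 18)
3P: (29, 18) + (3, 3). λ = (3 - 18)/(3 - 29) ≡ 16/5 mod 31. 5⁻¹ ≡ 25 (mod 31) since 5·25 = 125 ≡ 1, so λ ≡ 28.
  x = λ² - 29 - 3 = 784 - 32 ≡ 8; y = λ·(29 - 8) - 18 ≡ 12. → (8, 12)
4P: (8, 12) + (3, 3). λ = (3 - 12)/(3 - 8) ≡ 22/26 mod 31. 26⁻¹ ≡ 6 (mod 31) since 26·6 = 156 ≡ 1, so λ ≡ 8.
  x = λ² - 8 - 3 = 64 - 11 ≡ 22; y = λ·(8 - 22) - 12 ≡ 0. → (22, 0)
5P: (22, 0) + (3, 3). λ = (3 - 0)/(3 - 22) ≡ 3/12 mod 31. 12⁻¹ ≡ 13 (mod 31), so λ ≡ 8.
  x = λ² - 22 - 3 = 64 - 25 ≡ 8; y = λ·(22 - 8) - 0 ≡ 19. → (8, 19)
6P: (8, 19) + (3, 3). λ = (3 - 19)/(3 - 8) ≡ 15/26 mod 31. 26⁻¹ ≡ 6 (mod 31), so λ ≡ 28.
  x = λ² - 8 - 3 = 784 - 11 ≡ 29; y = λ·(8 - 29) - 19 ≡ 13. → (29, 13)
7P: (29, 13) + (3, 3). λ = (3 - 13)/(3 - 29) ≡ 21/5 mod 31. 5⁻¹ ≡ 25 (mod 31), so λ ≡ 29.
  x = λ² - 29 - 3 = 841 - 32 ≡ 3; y = λ·(29 - 3) - 13 ≡ 28. → (3, 28)
8P: (3, 28) + (3, 3): same x and y₁ ≡ -y₂, so the sum is the point at infinity.
8P = the point at infinity, so the order is 8.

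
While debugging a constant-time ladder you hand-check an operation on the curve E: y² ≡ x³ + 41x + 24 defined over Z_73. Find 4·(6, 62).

Write P = (6, 62).
Double-and-add on 4 = (100)₂. Start with P = (6, 62) for the leading 1-bit.
double: tangent at (6, 62): λ = (3·6² + 41)/(2·62) ≡ 3/51. 51⁻¹ ≡ 63 (mod 73), so λ ≡ 3·63 ≡ 43.
  x = λ² - 6 - 6 = 1849 - 12 ≡ 12; y = λ·(6 - 12) - 62 ≡ 45. → (12, 45)
double: tangent at (12, 45): λ = (3·12² + 41)/(2·45) ≡ 35/17. 17⁻¹ ≡ 43 (mod 73) since 17·43 = 731 ≡ 1, so λ ≡ 35·43 ≡ 45.
  x = λ² - 12 - 12 = 2025 - 24 ≡ 30; y = λ·(12 - 30) - 45 ≡ 21. → (30, 21)

(30, 21)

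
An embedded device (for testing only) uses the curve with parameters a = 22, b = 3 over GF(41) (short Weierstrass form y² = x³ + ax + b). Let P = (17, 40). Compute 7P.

(11, 31)

Double-and-add on 7 = (111)₂. Start with P = (17, 40) for the leading 1-bit.
double: tangent at (17, 40): λ = (3·17² + 22)/(2·40) ≡ 28/39. 39⁻¹ ≡ 20 (mod 41) since 39·20 = 780 ≡ 1, so λ ≡ 28·20 ≡ 27.
  x = λ² - 17 - 17 = 729 - 34 ≡ 39; y = λ·(17 - 39) - 40 ≡ 22. → (39, 22)
add P: (39, 22) + (17, 40). λ = (40 - 22)/(17 - 39) ≡ 18/19 mod 41. 19⁻¹ ≡ 13 (mod 41) since 19·13 = 247 ≡ 1, so λ ≡ 29.
  x = λ² - 39 - 17 = 841 - 56 ≡ 6; y = λ·(39 - 6) - 22 ≡ 33. → (6, 33)
double: tangent at (6, 33): λ = (3·6² + 22)/(2·33) ≡ 7/25. 25⁻¹ ≡ 23 (mod 41), so λ ≡ 7·23 ≡ 38.
  x = λ² - 6 - 6 = 1444 - 12 ≡ 38; y = λ·(6 - 38) - 33 ≡ 22. → (38, 22)
add P: (38, 22) + (17, 40). λ = (40 - 22)/(17 - 38) ≡ 18/20 mod 41. 20⁻¹ ≡ 39 (mod 41) since 20·39 = 780 ≡ 1, so λ ≡ 5.
  x = λ² - 38 - 17 = 25 - 55 ≡ 11; y = λ·(38 - 11) - 22 ≡ 31. → (11, 31)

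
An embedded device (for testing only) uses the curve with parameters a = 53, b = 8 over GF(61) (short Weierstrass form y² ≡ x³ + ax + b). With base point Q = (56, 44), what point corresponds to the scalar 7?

Repeated addition: build up to 7Q.
2Q: tangent at (56, 44): λ = (3·56² + 53)/(2·44) ≡ 6/27. 27⁻¹ ≡ 52 (mod 61), so λ ≡ 6·52 ≡ 7.
  x = λ² - 56 - 56 = 49 - 112 ≡ 59; y = λ·(56 - 59) - 44 ≡ 57. → (59, 57)
3Q: (59, 57) + (56, 44). λ = (44 - 57)/(56 - 59) ≡ 48/58 mod 61. 58⁻¹ ≡ 20 (mod 61), so λ ≡ 45.
  x = λ² - 59 - 56 = 2025 - 115 ≡ 19; y = λ·(59 - 19) - 57 ≡ 35. → (19, 35)
4Q: (19, 35) + (56, 44). λ = (44 - 35)/(56 - 19) ≡ 9/37 mod 61. 37⁻¹ ≡ 33 (mod 61), so λ ≡ 53.
  x = λ² - 19 - 56 = 2809 - 75 ≡ 50; y = λ·(19 - 50) - 35 ≡ 30. → (50, 30)
5Q: (50, 30) + (56, 44). λ = (44 - 30)/(56 - 50) ≡ 14/6 mod 61. 6⁻¹ ≡ 51 (mod 61), so λ ≡ 43.
  x = λ² - 50 - 56 = 1849 - 106 ≡ 35; y = λ·(50 - 35) - 30 ≡ 5. → (35, 5)
6Q: (35, 5) + (56, 44). λ = (44 - 5)/(56 - 35) ≡ 39/21 mod 61. 21⁻¹ ≡ 32 (mod 61), so λ ≡ 28.
  x = λ² - 35 - 56 = 784 - 91 ≡ 22; y = λ·(35 - 22) - 5 ≡ 54. → (22, 54)
7Q: (22, 54) + (56, 44). λ = (44 - 54)/(56 - 22) ≡ 51/34 mod 61. 34⁻¹ ≡ 9 (mod 61) since 34·9 = 306 ≡ 1, so λ ≡ 32.
  x = λ² - 22 - 56 = 1024 - 78 ≡ 31; y = λ·(22 - 31) - 54 ≡ 24. → (31, 24)

(31, 24)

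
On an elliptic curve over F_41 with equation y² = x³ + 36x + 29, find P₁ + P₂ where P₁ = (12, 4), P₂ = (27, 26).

(12, 4) + (27, 26). λ = (26 - 4)/(27 - 12) ≡ 22/15 mod 41. 15⁻¹ ≡ 11 (mod 41) since 15·11 = 165 ≡ 1, so λ ≡ 37.
  x = λ² - 12 - 27 = 1369 - 39 ≡ 18; y = λ·(12 - 18) - 4 ≡ 20. → (18, 20)

(18, 20)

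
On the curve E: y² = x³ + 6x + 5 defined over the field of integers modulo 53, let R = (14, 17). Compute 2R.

tangent at (14, 17): λ = (3·14² + 6)/(2·17) ≡ 11/34. 34⁻¹ ≡ 39 (mod 53), so λ ≡ 11·39 ≡ 5.
  x = λ² - 14 - 14 = 25 - 28 ≡ 50; y = λ·(14 - 50) - 17 ≡ 15. → (50, 15)

(50, 15)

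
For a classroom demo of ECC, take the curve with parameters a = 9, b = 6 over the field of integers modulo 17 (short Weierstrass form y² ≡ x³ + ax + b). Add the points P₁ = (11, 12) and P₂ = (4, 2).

(11, 12) + (4, 2). λ = (2 - 12)/(4 - 11) ≡ 7/10 mod 17. 10⁻¹ ≡ 12 (mod 17), so λ ≡ 16.
  x = λ² - 11 - 4 = 256 - 15 ≡ 3; y = λ·(11 - 3) - 12 ≡ 14. → (3, 14)

(3, 14)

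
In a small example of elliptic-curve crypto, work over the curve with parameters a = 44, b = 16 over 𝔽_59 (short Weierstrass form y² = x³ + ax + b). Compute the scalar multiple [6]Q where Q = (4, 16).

(42, 45)

Double-and-add on 6 = (110)₂. Start with Q = (4, 16) for the leading 1-bit.
double: tangent at (4, 16): λ = (3·4² + 44)/(2·16) ≡ 33/32. 32⁻¹ ≡ 24 (mod 59) since 32·24 = 768 ≡ 1, so λ ≡ 33·24 ≡ 25.
  x = λ² - 4 - 4 = 625 - 8 ≡ 27; y = λ·(4 - 27) - 16 ≡ 58. → (27, 58)
add Q: (27, 58) + (4, 16). λ = (16 - 58)/(4 - 27) ≡ 17/36 mod 59. 36⁻¹ ≡ 41 (mod 59) since 36·41 = 1476 ≡ 1, so λ ≡ 48.
  x = λ² - 27 - 4 = 2304 - 31 ≡ 31; y = λ·(27 - 31) - 58 ≡ 45. → (31, 45)
double: tangent at (31, 45): λ = (3·31² + 44)/(2·45) ≡ 36/31. 31⁻¹ ≡ 40 (mod 59), so λ ≡ 36·40 ≡ 24.
  x = λ² - 31 - 31 = 576 - 62 ≡ 42; y = λ·(31 - 42) - 45 ≡ 45. → (42, 45)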